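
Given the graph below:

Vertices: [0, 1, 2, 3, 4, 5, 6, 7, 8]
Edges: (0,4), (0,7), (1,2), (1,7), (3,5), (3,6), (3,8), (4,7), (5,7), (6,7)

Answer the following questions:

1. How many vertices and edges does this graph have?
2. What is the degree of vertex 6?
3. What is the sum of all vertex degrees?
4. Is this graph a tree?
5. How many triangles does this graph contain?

Count: 9 vertices, 10 edges.
Vertex 6 has neighbors [3, 7], degree = 2.
Handshaking lemma: 2 * 10 = 20.
A tree on 9 vertices has 8 edges. This graph has 10 edges (2 extra). Not a tree.
Number of triangles = 1.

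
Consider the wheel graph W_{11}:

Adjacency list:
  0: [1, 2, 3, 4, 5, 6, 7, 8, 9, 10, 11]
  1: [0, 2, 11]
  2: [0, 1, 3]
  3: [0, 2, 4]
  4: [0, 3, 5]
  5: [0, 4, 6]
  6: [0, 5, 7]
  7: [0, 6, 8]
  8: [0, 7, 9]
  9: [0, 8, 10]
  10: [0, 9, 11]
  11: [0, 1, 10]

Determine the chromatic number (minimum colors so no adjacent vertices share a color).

W_{11} = C_{11} plus a hub adjacent to every cycle vertex.
The outer cycle needs 3 colors (odd cycle); the hub is adjacent to all of them so needs a fresh color.
Chromatic number = 3 + 1 = 4.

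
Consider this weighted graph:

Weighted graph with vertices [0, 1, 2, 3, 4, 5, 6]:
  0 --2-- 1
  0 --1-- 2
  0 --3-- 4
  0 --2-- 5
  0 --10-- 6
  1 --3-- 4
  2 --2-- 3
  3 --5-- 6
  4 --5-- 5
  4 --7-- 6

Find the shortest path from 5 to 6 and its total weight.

Using Dijkstra's algorithm from vertex 5:
Shortest path: 5 -> 0 -> 2 -> 3 -> 6
Total weight: 2 + 1 + 2 + 5 = 10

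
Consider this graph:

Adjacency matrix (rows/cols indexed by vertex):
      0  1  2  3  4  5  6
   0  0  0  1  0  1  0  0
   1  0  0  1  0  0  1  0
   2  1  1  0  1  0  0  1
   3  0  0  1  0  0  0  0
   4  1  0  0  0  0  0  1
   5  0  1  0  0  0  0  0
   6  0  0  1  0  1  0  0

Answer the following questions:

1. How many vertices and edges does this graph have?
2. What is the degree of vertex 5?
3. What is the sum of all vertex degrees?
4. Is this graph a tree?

Count: 7 vertices, 7 edges.
Vertex 5 has neighbors [1], degree = 1.
Handshaking lemma: 2 * 7 = 14.
A tree on 7 vertices has 6 edges. This graph has 7 edges (1 extra). Not a tree.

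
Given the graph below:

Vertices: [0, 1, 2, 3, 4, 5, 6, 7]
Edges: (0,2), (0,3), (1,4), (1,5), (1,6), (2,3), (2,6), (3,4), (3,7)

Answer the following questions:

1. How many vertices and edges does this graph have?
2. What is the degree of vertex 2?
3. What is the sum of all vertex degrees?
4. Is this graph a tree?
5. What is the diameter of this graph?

Count: 8 vertices, 9 edges.
Vertex 2 has neighbors [0, 3, 6], degree = 3.
Handshaking lemma: 2 * 9 = 18.
A tree on 8 vertices has 7 edges. This graph has 9 edges (2 extra). Not a tree.
Diameter (longest shortest path) = 4.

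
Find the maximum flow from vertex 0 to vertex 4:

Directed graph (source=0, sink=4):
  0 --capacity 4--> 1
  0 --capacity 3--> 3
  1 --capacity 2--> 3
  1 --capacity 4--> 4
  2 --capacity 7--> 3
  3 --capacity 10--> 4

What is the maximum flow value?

Computing max flow:
  Flow on (0->1): 4/4
  Flow on (0->3): 3/3
  Flow on (1->4): 4/4
  Flow on (3->4): 3/10
Maximum flow = 7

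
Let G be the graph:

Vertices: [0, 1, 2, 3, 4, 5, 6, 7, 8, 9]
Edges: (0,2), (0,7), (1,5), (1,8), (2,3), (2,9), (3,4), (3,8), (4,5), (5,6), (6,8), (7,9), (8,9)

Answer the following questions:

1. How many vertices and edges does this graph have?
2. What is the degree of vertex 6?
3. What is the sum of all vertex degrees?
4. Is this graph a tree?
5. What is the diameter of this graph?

Count: 10 vertices, 13 edges.
Vertex 6 has neighbors [5, 8], degree = 2.
Handshaking lemma: 2 * 13 = 26.
A tree on 10 vertices has 9 edges. This graph has 13 edges (4 extra). Not a tree.
Diameter (longest shortest path) = 4.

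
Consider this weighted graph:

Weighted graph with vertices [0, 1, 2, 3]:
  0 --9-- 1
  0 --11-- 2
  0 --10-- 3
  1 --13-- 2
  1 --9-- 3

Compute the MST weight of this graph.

Applying Kruskal's algorithm (sort edges by weight, add if no cycle):
  Add (0,1) w=9
  Add (1,3) w=9
  Skip (0,3) w=10 (creates cycle)
  Add (0,2) w=11
  Skip (1,2) w=13 (creates cycle)
MST weight = 29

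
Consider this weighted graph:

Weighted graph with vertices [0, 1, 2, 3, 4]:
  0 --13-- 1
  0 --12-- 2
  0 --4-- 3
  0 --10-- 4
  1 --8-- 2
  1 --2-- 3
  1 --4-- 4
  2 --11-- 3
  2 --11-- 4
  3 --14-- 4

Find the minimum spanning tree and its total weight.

Applying Kruskal's algorithm (sort edges by weight, add if no cycle):
  Add (1,3) w=2
  Add (0,3) w=4
  Add (1,4) w=4
  Add (1,2) w=8
  Skip (0,4) w=10 (creates cycle)
  Skip (2,3) w=11 (creates cycle)
  Skip (2,4) w=11 (creates cycle)
  Skip (0,2) w=12 (creates cycle)
  Skip (0,1) w=13 (creates cycle)
  Skip (3,4) w=14 (creates cycle)
MST weight = 18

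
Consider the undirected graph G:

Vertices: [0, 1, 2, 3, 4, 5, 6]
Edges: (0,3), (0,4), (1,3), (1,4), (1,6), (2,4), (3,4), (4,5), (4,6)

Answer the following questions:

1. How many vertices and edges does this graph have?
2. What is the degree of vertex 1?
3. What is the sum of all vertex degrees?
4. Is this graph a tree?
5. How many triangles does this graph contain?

Count: 7 vertices, 9 edges.
Vertex 1 has neighbors [3, 4, 6], degree = 3.
Handshaking lemma: 2 * 9 = 18.
A tree on 7 vertices has 6 edges. This graph has 9 edges (3 extra). Not a tree.
Number of triangles = 3.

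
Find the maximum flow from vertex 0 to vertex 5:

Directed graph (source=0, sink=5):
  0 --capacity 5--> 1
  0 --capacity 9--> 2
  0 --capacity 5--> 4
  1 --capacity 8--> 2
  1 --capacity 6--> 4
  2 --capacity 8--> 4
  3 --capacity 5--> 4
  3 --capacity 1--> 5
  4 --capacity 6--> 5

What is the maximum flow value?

Computing max flow:
  Flow on (0->2): 6/9
  Flow on (2->4): 6/8
  Flow on (4->5): 6/6
Maximum flow = 6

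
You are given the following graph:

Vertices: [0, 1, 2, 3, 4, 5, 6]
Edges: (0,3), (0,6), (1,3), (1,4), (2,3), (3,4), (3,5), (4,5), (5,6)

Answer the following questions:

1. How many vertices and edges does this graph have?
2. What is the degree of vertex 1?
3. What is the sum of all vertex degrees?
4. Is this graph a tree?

Count: 7 vertices, 9 edges.
Vertex 1 has neighbors [3, 4], degree = 2.
Handshaking lemma: 2 * 9 = 18.
A tree on 7 vertices has 6 edges. This graph has 9 edges (3 extra). Not a tree.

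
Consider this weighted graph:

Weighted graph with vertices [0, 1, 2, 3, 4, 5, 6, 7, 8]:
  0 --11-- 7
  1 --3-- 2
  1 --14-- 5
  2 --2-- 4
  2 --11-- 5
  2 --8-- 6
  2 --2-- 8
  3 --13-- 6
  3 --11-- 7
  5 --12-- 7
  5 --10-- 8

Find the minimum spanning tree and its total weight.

Applying Kruskal's algorithm (sort edges by weight, add if no cycle):
  Add (2,4) w=2
  Add (2,8) w=2
  Add (1,2) w=3
  Add (2,6) w=8
  Add (5,8) w=10
  Add (0,7) w=11
  Skip (2,5) w=11 (creates cycle)
  Add (3,7) w=11
  Add (5,7) w=12
  Skip (3,6) w=13 (creates cycle)
  Skip (1,5) w=14 (creates cycle)
MST weight = 59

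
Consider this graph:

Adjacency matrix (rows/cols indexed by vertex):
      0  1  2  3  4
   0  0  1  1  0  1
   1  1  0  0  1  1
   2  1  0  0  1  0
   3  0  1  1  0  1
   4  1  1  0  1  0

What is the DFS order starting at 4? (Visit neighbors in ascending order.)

DFS from vertex 4 (neighbors processed in ascending order):
Visit order: 4, 0, 1, 3, 2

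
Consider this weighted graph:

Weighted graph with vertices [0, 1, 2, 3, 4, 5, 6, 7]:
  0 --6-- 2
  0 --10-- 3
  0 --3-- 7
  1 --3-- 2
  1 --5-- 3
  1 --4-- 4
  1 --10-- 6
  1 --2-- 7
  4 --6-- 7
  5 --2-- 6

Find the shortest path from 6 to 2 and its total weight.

Using Dijkstra's algorithm from vertex 6:
Shortest path: 6 -> 1 -> 2
Total weight: 10 + 3 = 13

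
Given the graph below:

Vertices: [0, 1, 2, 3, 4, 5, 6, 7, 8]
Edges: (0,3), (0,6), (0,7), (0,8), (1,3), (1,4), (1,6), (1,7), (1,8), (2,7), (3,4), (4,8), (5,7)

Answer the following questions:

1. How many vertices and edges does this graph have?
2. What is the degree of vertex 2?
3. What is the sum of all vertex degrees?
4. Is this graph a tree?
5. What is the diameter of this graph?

Count: 9 vertices, 13 edges.
Vertex 2 has neighbors [7], degree = 1.
Handshaking lemma: 2 * 13 = 26.
A tree on 9 vertices has 8 edges. This graph has 13 edges (5 extra). Not a tree.
Diameter (longest shortest path) = 3.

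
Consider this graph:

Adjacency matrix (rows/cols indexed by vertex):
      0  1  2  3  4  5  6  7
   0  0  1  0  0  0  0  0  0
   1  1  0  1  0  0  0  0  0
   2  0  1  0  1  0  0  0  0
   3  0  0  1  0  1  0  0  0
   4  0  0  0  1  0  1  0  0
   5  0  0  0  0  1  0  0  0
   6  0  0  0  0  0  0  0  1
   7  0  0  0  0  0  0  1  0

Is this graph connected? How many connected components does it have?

Checking connectivity: the graph has 2 connected component(s).
Components: [[0, 1, 2, 3, 4, 5], [6, 7]]. The graph is NOT connected.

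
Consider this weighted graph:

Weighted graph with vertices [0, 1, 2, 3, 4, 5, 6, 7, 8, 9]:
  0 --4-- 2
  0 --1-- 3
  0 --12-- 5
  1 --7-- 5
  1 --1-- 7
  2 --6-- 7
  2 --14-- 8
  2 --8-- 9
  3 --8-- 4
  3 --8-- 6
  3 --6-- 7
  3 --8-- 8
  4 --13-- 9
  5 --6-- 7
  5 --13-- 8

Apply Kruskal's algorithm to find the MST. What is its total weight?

Applying Kruskal's algorithm (sort edges by weight, add if no cycle):
  Add (0,3) w=1
  Add (1,7) w=1
  Add (0,2) w=4
  Add (2,7) w=6
  Skip (3,7) w=6 (creates cycle)
  Add (5,7) w=6
  Skip (1,5) w=7 (creates cycle)
  Add (2,9) w=8
  Add (3,8) w=8
  Add (3,6) w=8
  Add (3,4) w=8
  Skip (0,5) w=12 (creates cycle)
  Skip (4,9) w=13 (creates cycle)
  Skip (5,8) w=13 (creates cycle)
  Skip (2,8) w=14 (creates cycle)
MST weight = 50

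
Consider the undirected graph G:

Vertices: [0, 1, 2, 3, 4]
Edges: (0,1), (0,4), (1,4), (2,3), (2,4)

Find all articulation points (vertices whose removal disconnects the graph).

An articulation point is a vertex whose removal disconnects the graph.
Articulation points: [2, 4]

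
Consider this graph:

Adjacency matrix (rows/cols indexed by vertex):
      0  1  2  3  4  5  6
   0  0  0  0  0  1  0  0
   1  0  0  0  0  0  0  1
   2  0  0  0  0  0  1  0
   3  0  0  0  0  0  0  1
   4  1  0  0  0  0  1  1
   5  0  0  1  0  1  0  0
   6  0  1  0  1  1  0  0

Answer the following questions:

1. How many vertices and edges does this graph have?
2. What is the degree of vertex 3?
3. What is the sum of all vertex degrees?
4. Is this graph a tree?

Count: 7 vertices, 6 edges.
Vertex 3 has neighbors [6], degree = 1.
Handshaking lemma: 2 * 6 = 12.
A graph is a tree iff it is connected and has exactly n-1 edges. This graph is connected (all 7 vertices in one component) and has 7-1 = 6 edges. It is a tree.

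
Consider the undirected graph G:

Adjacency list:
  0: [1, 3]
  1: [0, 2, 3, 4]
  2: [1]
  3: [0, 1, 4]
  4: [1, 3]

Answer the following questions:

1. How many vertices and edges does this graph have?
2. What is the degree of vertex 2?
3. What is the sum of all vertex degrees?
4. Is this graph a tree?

Count: 5 vertices, 6 edges.
Vertex 2 has neighbors [1], degree = 1.
Handshaking lemma: 2 * 6 = 12.
A tree on 5 vertices has 4 edges. This graph has 6 edges (2 extra). Not a tree.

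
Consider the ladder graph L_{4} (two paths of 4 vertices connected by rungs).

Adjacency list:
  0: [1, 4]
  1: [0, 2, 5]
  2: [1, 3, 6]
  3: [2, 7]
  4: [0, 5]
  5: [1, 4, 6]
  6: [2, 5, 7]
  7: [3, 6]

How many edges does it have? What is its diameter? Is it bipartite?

Ladder graph L_{4}: 4 rungs + 2 * (4-1) path edges = 4 + 6 = 10 edges.
Diameter = 4.
Ladder graphs are bipartite (alternating coloring along each path).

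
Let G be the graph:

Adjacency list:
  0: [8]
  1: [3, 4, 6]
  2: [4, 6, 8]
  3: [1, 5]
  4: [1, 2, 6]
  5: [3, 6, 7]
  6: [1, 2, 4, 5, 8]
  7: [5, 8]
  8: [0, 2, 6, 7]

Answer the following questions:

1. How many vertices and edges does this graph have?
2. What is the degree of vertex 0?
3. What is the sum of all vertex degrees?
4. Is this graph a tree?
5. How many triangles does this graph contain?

Count: 9 vertices, 13 edges.
Vertex 0 has neighbors [8], degree = 1.
Handshaking lemma: 2 * 13 = 26.
A tree on 9 vertices has 8 edges. This graph has 13 edges (5 extra). Not a tree.
Number of triangles = 3.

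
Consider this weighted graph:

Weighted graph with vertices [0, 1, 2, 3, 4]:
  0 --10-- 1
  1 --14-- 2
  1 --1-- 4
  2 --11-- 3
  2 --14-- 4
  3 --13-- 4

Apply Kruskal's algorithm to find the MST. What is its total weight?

Applying Kruskal's algorithm (sort edges by weight, add if no cycle):
  Add (1,4) w=1
  Add (0,1) w=10
  Add (2,3) w=11
  Add (3,4) w=13
  Skip (1,2) w=14 (creates cycle)
  Skip (2,4) w=14 (creates cycle)
MST weight = 35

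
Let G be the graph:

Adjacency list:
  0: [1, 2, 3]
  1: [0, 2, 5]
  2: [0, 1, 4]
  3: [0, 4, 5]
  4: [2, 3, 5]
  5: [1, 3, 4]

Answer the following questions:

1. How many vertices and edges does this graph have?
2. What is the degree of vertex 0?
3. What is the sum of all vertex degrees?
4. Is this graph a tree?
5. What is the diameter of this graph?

Count: 6 vertices, 9 edges.
Vertex 0 has neighbors [1, 2, 3], degree = 3.
Handshaking lemma: 2 * 9 = 18.
A tree on 6 vertices has 5 edges. This graph has 9 edges (4 extra). Not a tree.
Diameter (longest shortest path) = 2.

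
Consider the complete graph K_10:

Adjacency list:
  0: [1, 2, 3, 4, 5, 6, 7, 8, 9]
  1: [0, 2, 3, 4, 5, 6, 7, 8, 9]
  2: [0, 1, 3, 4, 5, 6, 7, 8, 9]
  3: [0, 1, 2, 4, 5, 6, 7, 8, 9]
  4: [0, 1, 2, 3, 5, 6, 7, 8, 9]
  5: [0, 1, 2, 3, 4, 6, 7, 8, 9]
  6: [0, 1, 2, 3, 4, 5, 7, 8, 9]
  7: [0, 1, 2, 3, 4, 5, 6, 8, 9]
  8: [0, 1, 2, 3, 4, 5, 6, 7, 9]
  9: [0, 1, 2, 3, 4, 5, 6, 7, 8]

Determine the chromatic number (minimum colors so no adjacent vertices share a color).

In K_10, every vertex is adjacent to every other vertex.
Each vertex needs a unique color.
Chromatic number = 10.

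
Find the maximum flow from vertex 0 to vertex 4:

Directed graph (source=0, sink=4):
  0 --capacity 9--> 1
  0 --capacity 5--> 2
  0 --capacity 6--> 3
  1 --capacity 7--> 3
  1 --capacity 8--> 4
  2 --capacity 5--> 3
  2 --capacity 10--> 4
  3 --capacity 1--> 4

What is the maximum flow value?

Computing max flow:
  Flow on (0->1): 8/9
  Flow on (0->2): 5/5
  Flow on (0->3): 1/6
  Flow on (1->4): 8/8
  Flow on (2->4): 5/10
  Flow on (3->4): 1/1
Maximum flow = 14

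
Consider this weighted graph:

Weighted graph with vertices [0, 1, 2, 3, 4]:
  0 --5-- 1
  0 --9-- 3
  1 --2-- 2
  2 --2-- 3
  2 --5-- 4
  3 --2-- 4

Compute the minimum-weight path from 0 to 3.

Using Dijkstra's algorithm from vertex 0:
Shortest path: 0 -> 3
Total weight: 9 = 9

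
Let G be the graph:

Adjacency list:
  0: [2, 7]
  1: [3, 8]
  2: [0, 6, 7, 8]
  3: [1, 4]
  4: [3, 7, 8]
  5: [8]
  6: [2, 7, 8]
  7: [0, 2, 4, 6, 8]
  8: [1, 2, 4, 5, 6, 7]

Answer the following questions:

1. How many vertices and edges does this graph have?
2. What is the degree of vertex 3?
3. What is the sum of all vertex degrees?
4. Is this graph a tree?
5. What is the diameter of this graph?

Count: 9 vertices, 14 edges.
Vertex 3 has neighbors [1, 4], degree = 2.
Handshaking lemma: 2 * 14 = 28.
A tree on 9 vertices has 8 edges. This graph has 14 edges (6 extra). Not a tree.
Diameter (longest shortest path) = 3.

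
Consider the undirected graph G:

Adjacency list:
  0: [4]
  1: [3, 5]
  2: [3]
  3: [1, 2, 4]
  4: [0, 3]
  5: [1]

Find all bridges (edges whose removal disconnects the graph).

A bridge is an edge whose removal increases the number of connected components.
Bridges found: (0,4), (1,3), (1,5), (2,3), (3,4)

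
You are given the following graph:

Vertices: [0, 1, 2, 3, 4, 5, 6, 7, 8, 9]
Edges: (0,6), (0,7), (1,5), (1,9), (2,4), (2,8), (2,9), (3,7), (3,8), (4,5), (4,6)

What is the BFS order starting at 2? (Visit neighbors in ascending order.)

BFS from vertex 2 (neighbors processed in ascending order):
Visit order: 2, 4, 8, 9, 5, 6, 3, 1, 0, 7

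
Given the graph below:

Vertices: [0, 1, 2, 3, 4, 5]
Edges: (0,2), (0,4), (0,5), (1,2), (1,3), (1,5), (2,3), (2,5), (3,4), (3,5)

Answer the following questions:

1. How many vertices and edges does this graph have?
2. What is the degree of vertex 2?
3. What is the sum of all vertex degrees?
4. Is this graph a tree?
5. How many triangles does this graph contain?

Count: 6 vertices, 10 edges.
Vertex 2 has neighbors [0, 1, 3, 5], degree = 4.
Handshaking lemma: 2 * 10 = 20.
A tree on 6 vertices has 5 edges. This graph has 10 edges (5 extra). Not a tree.
Number of triangles = 5.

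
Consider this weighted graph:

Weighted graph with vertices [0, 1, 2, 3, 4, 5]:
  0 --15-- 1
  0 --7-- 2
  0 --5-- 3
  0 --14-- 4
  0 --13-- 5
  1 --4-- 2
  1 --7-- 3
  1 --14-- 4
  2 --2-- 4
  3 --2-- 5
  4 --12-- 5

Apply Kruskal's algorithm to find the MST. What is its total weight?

Applying Kruskal's algorithm (sort edges by weight, add if no cycle):
  Add (2,4) w=2
  Add (3,5) w=2
  Add (1,2) w=4
  Add (0,3) w=5
  Add (0,2) w=7
  Skip (1,3) w=7 (creates cycle)
  Skip (4,5) w=12 (creates cycle)
  Skip (0,5) w=13 (creates cycle)
  Skip (0,4) w=14 (creates cycle)
  Skip (1,4) w=14 (creates cycle)
  Skip (0,1) w=15 (creates cycle)
MST weight = 20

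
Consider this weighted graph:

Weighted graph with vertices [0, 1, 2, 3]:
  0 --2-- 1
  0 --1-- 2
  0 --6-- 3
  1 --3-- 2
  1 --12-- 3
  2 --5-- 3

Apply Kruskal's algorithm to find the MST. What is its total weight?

Applying Kruskal's algorithm (sort edges by weight, add if no cycle):
  Add (0,2) w=1
  Add (0,1) w=2
  Skip (1,2) w=3 (creates cycle)
  Add (2,3) w=5
  Skip (0,3) w=6 (creates cycle)
  Skip (1,3) w=12 (creates cycle)
MST weight = 8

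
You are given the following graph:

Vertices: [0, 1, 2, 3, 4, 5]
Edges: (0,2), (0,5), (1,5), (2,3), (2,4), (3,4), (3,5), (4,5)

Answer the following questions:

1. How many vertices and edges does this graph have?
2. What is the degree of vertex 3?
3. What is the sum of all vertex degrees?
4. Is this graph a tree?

Count: 6 vertices, 8 edges.
Vertex 3 has neighbors [2, 4, 5], degree = 3.
Handshaking lemma: 2 * 8 = 16.
A tree on 6 vertices has 5 edges. This graph has 8 edges (3 extra). Not a tree.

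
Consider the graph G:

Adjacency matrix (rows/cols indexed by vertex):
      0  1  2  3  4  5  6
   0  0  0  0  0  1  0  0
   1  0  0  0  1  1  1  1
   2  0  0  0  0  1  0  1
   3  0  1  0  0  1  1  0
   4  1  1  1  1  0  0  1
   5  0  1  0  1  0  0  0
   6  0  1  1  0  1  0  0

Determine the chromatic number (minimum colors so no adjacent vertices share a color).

The graph has a maximum clique of size 3 (lower bound on chromatic number).
A valid 3-coloring: {0: 1, 1: 1, 2: 1, 3: 2, 4: 0, 5: 0, 6: 2}.
Chromatic number = 3.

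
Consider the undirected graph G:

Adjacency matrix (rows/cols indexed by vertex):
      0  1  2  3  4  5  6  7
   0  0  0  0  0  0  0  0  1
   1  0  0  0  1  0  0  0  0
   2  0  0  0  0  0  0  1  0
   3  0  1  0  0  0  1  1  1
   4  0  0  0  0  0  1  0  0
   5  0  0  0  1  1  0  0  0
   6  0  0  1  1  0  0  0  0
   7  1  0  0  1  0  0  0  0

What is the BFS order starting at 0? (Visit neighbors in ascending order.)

BFS from vertex 0 (neighbors processed in ascending order):
Visit order: 0, 7, 3, 1, 5, 6, 4, 2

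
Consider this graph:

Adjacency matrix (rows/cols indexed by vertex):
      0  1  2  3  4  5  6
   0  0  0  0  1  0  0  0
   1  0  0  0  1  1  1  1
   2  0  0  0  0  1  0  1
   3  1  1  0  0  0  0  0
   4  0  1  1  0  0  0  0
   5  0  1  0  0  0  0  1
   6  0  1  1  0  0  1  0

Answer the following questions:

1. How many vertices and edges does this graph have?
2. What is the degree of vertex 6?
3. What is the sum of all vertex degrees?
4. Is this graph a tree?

Count: 7 vertices, 8 edges.
Vertex 6 has neighbors [1, 2, 5], degree = 3.
Handshaking lemma: 2 * 8 = 16.
A tree on 7 vertices has 6 edges. This graph has 8 edges (2 extra). Not a tree.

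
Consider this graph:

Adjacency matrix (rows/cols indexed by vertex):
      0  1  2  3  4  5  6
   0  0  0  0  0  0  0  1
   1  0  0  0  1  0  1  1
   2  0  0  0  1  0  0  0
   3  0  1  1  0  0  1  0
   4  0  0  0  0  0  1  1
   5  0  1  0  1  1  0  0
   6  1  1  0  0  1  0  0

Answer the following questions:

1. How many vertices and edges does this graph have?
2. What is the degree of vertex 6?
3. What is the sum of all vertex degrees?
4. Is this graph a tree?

Count: 7 vertices, 8 edges.
Vertex 6 has neighbors [0, 1, 4], degree = 3.
Handshaking lemma: 2 * 8 = 16.
A tree on 7 vertices has 6 edges. This graph has 8 edges (2 extra). Not a tree.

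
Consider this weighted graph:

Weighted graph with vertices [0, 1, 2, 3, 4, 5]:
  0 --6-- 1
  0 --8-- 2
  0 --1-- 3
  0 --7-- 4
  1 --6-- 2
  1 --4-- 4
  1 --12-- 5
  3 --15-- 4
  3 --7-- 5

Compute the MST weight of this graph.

Applying Kruskal's algorithm (sort edges by weight, add if no cycle):
  Add (0,3) w=1
  Add (1,4) w=4
  Add (0,1) w=6
  Add (1,2) w=6
  Skip (0,4) w=7 (creates cycle)
  Add (3,5) w=7
  Skip (0,2) w=8 (creates cycle)
  Skip (1,5) w=12 (creates cycle)
  Skip (3,4) w=15 (creates cycle)
MST weight = 24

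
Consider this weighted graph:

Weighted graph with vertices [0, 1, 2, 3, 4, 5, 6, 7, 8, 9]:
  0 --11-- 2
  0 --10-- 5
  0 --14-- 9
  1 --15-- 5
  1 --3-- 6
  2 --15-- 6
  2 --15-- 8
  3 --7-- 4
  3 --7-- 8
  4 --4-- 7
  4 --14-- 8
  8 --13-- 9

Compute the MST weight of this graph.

Applying Kruskal's algorithm (sort edges by weight, add if no cycle):
  Add (1,6) w=3
  Add (4,7) w=4
  Add (3,8) w=7
  Add (3,4) w=7
  Add (0,5) w=10
  Add (0,2) w=11
  Add (8,9) w=13
  Add (0,9) w=14
  Skip (4,8) w=14 (creates cycle)
  Add (1,5) w=15
  Skip (2,6) w=15 (creates cycle)
  Skip (2,8) w=15 (creates cycle)
MST weight = 84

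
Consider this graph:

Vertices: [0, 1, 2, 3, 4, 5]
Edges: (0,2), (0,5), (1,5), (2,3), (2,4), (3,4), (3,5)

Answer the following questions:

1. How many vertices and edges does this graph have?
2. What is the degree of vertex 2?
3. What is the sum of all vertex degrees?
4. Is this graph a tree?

Count: 6 vertices, 7 edges.
Vertex 2 has neighbors [0, 3, 4], degree = 3.
Handshaking lemma: 2 * 7 = 14.
A tree on 6 vertices has 5 edges. This graph has 7 edges (2 extra). Not a tree.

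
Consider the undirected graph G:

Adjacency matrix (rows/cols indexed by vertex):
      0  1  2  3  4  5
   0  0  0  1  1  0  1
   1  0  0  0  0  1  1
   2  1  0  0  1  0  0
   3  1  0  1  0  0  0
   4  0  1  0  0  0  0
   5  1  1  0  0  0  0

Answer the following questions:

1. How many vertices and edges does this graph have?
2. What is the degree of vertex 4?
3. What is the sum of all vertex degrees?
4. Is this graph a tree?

Count: 6 vertices, 6 edges.
Vertex 4 has neighbors [1], degree = 1.
Handshaking lemma: 2 * 6 = 12.
A tree on 6 vertices has 5 edges. This graph has 6 edges (1 extra). Not a tree.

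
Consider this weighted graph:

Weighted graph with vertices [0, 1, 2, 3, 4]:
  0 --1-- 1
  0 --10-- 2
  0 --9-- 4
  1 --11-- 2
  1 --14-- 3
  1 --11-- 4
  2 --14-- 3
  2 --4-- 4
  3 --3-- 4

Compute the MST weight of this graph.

Applying Kruskal's algorithm (sort edges by weight, add if no cycle):
  Add (0,1) w=1
  Add (3,4) w=3
  Add (2,4) w=4
  Add (0,4) w=9
  Skip (0,2) w=10 (creates cycle)
  Skip (1,2) w=11 (creates cycle)
  Skip (1,4) w=11 (creates cycle)
  Skip (1,3) w=14 (creates cycle)
  Skip (2,3) w=14 (creates cycle)
MST weight = 17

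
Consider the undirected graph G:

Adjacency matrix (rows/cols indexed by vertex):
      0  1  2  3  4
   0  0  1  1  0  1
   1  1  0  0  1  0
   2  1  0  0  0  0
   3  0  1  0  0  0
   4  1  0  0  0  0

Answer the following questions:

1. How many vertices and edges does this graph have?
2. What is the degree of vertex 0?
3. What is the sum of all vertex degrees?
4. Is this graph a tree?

Count: 5 vertices, 4 edges.
Vertex 0 has neighbors [1, 2, 4], degree = 3.
Handshaking lemma: 2 * 4 = 8.
A graph is a tree iff it is connected and has exactly n-1 edges. This graph is connected (all 5 vertices in one component) and has 5-1 = 4 edges. It is a tree.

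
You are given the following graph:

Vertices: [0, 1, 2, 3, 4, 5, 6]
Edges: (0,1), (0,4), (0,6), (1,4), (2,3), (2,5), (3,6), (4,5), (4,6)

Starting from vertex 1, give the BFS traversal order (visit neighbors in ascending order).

BFS from vertex 1 (neighbors processed in ascending order):
Visit order: 1, 0, 4, 6, 5, 3, 2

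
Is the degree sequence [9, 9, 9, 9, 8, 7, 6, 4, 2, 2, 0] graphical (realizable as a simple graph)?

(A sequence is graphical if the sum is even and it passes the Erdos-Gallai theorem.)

Sum of degrees = 65. Sum is odd, so the sequence is NOT graphical.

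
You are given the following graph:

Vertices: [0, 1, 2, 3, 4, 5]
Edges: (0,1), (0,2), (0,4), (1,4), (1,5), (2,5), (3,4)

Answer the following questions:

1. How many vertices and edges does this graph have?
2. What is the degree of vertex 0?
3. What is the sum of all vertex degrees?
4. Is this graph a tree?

Count: 6 vertices, 7 edges.
Vertex 0 has neighbors [1, 2, 4], degree = 3.
Handshaking lemma: 2 * 7 = 14.
A tree on 6 vertices has 5 edges. This graph has 7 edges (2 extra). Not a tree.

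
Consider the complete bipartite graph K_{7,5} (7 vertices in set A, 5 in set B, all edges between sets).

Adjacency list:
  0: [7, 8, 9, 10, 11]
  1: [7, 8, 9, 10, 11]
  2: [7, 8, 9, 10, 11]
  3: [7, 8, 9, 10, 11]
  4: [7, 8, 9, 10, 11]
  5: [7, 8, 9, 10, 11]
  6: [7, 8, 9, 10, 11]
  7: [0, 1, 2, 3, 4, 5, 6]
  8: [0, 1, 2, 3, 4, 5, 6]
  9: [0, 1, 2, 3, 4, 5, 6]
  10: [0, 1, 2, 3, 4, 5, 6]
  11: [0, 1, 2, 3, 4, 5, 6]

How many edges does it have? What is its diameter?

K_{7,5} has 7 * 5 = 35 edges.
Any vertex reaches any opposite-side vertex in 1 step; same-side vertices reach in 2 steps via any opposite-side vertex.
Diameter = 2.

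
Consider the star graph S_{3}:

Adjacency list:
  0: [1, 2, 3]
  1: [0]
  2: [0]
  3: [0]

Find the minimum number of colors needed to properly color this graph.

S_{3} has one hub adjacent to 3 leaves; leaves are pairwise non-adjacent.
Color the hub 0 and every leaf 1.
Chromatic number = 2.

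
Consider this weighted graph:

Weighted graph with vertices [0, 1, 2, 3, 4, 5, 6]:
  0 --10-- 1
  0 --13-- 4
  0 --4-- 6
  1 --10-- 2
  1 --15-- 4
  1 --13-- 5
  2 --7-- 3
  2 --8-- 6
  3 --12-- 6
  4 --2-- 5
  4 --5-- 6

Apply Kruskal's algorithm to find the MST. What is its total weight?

Applying Kruskal's algorithm (sort edges by weight, add if no cycle):
  Add (4,5) w=2
  Add (0,6) w=4
  Add (4,6) w=5
  Add (2,3) w=7
  Add (2,6) w=8
  Add (0,1) w=10
  Skip (1,2) w=10 (creates cycle)
  Skip (3,6) w=12 (creates cycle)
  Skip (0,4) w=13 (creates cycle)
  Skip (1,5) w=13 (creates cycle)
  Skip (1,4) w=15 (creates cycle)
MST weight = 36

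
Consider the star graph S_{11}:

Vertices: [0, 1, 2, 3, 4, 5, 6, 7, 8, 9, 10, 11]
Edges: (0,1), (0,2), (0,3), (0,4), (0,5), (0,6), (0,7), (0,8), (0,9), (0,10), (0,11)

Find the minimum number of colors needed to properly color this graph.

S_{11} has one hub adjacent to 11 leaves; leaves are pairwise non-adjacent.
Color the hub 0 and every leaf 1.
Chromatic number = 2.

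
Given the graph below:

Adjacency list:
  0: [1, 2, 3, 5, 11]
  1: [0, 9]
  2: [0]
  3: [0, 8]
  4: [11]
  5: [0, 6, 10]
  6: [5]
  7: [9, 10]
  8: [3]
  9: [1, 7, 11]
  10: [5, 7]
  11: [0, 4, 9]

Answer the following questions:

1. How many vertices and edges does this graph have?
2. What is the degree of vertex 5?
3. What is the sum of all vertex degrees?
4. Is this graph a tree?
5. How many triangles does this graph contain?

Count: 12 vertices, 13 edges.
Vertex 5 has neighbors [0, 6, 10], degree = 3.
Handshaking lemma: 2 * 13 = 26.
A tree on 12 vertices has 11 edges. This graph has 13 edges (2 extra). Not a tree.
Number of triangles = 0.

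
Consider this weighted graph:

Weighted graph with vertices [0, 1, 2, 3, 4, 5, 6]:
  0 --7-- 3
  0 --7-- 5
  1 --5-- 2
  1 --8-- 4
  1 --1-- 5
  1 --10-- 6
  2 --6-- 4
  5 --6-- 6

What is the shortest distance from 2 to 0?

Using Dijkstra's algorithm from vertex 2:
Shortest path: 2 -> 1 -> 5 -> 0
Total weight: 5 + 1 + 7 = 13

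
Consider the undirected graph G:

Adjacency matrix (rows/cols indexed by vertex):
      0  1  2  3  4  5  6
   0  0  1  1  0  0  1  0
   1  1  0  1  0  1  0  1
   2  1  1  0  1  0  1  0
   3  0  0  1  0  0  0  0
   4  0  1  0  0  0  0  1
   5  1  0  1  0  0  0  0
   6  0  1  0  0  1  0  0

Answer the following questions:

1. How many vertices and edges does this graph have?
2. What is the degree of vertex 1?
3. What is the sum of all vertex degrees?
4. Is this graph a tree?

Count: 7 vertices, 9 edges.
Vertex 1 has neighbors [0, 2, 4, 6], degree = 4.
Handshaking lemma: 2 * 9 = 18.
A tree on 7 vertices has 6 edges. This graph has 9 edges (3 extra). Not a tree.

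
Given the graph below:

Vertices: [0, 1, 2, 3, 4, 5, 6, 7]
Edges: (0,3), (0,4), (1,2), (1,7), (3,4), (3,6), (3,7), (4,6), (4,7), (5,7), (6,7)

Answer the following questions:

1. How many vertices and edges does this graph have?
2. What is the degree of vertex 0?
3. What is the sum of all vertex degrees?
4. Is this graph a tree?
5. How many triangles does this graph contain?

Count: 8 vertices, 11 edges.
Vertex 0 has neighbors [3, 4], degree = 2.
Handshaking lemma: 2 * 11 = 22.
A tree on 8 vertices has 7 edges. This graph has 11 edges (4 extra). Not a tree.
Number of triangles = 5.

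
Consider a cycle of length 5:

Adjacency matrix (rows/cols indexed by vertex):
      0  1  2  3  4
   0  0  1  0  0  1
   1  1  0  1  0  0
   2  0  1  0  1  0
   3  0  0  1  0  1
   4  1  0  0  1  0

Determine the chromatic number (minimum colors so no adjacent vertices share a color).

This is an odd cycle (C_5). Odd cycles are not bipartite (any 2-coloring forces two adjacent vertices to match), and 3 colors suffice.
Chromatic number = 3.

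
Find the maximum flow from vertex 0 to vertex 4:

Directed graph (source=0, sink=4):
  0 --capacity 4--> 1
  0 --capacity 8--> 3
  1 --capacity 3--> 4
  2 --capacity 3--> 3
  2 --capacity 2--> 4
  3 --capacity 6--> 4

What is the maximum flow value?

Computing max flow:
  Flow on (0->1): 3/4
  Flow on (0->3): 6/8
  Flow on (1->4): 3/3
  Flow on (3->4): 6/6
Maximum flow = 9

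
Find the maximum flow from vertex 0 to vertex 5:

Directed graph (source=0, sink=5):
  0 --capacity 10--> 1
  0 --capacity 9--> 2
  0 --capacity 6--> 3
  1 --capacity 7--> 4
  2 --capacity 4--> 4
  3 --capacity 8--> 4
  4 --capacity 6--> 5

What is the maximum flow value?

Computing max flow:
  Flow on (0->1): 2/10
  Flow on (0->2): 4/9
  Flow on (1->4): 2/7
  Flow on (2->4): 4/4
  Flow on (4->5): 6/6
Maximum flow = 6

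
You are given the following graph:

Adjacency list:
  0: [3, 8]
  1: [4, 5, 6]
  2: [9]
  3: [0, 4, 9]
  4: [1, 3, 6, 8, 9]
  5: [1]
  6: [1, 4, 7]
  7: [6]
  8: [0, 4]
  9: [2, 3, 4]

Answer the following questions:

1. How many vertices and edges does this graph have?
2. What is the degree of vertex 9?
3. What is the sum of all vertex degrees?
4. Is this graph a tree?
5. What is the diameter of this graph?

Count: 10 vertices, 12 edges.
Vertex 9 has neighbors [2, 3, 4], degree = 3.
Handshaking lemma: 2 * 12 = 24.
A tree on 10 vertices has 9 edges. This graph has 12 edges (3 extra). Not a tree.
Diameter (longest shortest path) = 4.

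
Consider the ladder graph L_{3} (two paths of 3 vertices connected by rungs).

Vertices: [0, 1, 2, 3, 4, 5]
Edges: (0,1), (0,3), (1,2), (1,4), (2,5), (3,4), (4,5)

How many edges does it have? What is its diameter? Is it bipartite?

Ladder graph L_{3}: 3 rungs + 2 * (3-1) path edges = 3 + 4 = 7 edges.
Diameter = 3.
Ladder graphs are bipartite (alternating coloring along each path).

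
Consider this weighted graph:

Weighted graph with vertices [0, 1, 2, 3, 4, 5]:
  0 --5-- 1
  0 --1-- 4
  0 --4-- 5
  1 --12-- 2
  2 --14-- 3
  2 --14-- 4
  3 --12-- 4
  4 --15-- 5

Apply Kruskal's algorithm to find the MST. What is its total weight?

Applying Kruskal's algorithm (sort edges by weight, add if no cycle):
  Add (0,4) w=1
  Add (0,5) w=4
  Add (0,1) w=5
  Add (1,2) w=12
  Add (3,4) w=12
  Skip (2,4) w=14 (creates cycle)
  Skip (2,3) w=14 (creates cycle)
  Skip (4,5) w=15 (creates cycle)
MST weight = 34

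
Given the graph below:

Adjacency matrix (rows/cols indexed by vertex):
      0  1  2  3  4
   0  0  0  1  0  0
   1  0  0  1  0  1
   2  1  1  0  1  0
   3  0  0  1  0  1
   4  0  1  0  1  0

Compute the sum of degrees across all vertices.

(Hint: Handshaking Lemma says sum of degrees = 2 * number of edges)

Count edges: 5 edges.
By Handshaking Lemma: sum of degrees = 2 * 5 = 10.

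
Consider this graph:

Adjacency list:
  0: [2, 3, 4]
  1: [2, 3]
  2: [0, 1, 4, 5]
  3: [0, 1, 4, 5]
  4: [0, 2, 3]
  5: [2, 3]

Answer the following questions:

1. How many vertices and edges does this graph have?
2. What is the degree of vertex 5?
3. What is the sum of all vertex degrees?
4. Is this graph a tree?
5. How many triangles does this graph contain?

Count: 6 vertices, 9 edges.
Vertex 5 has neighbors [2, 3], degree = 2.
Handshaking lemma: 2 * 9 = 18.
A tree on 6 vertices has 5 edges. This graph has 9 edges (4 extra). Not a tree.
Number of triangles = 2.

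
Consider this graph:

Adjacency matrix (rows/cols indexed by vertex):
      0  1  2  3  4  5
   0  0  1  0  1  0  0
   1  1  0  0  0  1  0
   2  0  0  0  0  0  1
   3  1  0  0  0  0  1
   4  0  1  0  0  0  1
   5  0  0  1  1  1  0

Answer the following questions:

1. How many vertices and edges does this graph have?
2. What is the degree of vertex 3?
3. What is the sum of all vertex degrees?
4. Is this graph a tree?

Count: 6 vertices, 6 edges.
Vertex 3 has neighbors [0, 5], degree = 2.
Handshaking lemma: 2 * 6 = 12.
A tree on 6 vertices has 5 edges. This graph has 6 edges (1 extra). Not a tree.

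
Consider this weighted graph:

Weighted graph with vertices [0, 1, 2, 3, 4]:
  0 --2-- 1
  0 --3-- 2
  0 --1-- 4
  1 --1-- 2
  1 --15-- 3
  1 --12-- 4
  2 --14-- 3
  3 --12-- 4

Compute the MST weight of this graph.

Applying Kruskal's algorithm (sort edges by weight, add if no cycle):
  Add (0,4) w=1
  Add (1,2) w=1
  Add (0,1) w=2
  Skip (0,2) w=3 (creates cycle)
  Skip (1,4) w=12 (creates cycle)
  Add (3,4) w=12
  Skip (2,3) w=14 (creates cycle)
  Skip (1,3) w=15 (creates cycle)
MST weight = 16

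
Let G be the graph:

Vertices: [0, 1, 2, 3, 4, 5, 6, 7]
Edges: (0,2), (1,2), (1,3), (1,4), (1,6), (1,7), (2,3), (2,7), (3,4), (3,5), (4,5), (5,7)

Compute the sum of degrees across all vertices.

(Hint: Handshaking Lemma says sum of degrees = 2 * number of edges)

Count edges: 12 edges.
By Handshaking Lemma: sum of degrees = 2 * 12 = 24.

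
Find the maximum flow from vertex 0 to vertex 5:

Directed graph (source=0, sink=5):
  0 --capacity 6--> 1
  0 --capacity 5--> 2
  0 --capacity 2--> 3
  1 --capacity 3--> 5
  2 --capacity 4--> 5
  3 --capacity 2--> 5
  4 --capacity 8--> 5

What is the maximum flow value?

Computing max flow:
  Flow on (0->1): 3/6
  Flow on (0->2): 4/5
  Flow on (0->3): 2/2
  Flow on (1->5): 3/3
  Flow on (2->5): 4/4
  Flow on (3->5): 2/2
Maximum flow = 9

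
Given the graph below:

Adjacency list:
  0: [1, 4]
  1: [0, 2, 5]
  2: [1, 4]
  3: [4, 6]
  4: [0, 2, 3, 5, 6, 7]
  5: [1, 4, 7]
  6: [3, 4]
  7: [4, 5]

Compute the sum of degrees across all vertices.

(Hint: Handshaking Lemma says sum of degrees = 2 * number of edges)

Count edges: 11 edges.
By Handshaking Lemma: sum of degrees = 2 * 11 = 22.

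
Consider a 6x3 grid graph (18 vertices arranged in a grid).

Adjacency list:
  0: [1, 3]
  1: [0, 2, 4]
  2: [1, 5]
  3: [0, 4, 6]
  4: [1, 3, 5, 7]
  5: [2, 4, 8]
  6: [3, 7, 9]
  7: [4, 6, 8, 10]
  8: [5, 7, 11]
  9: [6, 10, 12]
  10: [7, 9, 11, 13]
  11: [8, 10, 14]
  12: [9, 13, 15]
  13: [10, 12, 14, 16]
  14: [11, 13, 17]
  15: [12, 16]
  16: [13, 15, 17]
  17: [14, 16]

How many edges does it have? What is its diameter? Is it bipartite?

A 6x3 grid has 15 vertical edges and 12 horizontal edges.
Total edges = 15 + 12 = 27.
Diameter = (6-1) + (3-1) = 7 (corner to opposite corner).
Grid graphs are bipartite (checkerboard coloring).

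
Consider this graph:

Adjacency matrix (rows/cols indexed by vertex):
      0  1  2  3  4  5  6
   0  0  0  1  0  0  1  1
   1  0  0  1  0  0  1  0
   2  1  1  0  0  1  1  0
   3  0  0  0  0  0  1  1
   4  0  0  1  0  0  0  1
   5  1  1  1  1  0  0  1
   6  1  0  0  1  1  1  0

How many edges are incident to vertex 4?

Vertex 4 has neighbors [2, 6], so deg(4) = 2.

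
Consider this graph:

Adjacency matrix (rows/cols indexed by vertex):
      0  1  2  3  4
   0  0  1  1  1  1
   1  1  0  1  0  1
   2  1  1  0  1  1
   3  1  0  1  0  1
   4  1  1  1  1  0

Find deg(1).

Vertex 1 has neighbors [0, 2, 4], so deg(1) = 3.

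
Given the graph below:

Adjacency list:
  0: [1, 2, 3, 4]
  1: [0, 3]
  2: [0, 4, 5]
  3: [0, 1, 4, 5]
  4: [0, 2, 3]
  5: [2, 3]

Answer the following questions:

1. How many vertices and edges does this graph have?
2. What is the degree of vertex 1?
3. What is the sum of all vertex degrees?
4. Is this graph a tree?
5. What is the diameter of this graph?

Count: 6 vertices, 9 edges.
Vertex 1 has neighbors [0, 3], degree = 2.
Handshaking lemma: 2 * 9 = 18.
A tree on 6 vertices has 5 edges. This graph has 9 edges (4 extra). Not a tree.
Diameter (longest shortest path) = 2.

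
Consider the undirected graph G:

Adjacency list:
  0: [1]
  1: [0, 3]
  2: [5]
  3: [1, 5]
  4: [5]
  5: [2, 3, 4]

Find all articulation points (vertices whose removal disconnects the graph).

An articulation point is a vertex whose removal disconnects the graph.
Articulation points: [1, 3, 5]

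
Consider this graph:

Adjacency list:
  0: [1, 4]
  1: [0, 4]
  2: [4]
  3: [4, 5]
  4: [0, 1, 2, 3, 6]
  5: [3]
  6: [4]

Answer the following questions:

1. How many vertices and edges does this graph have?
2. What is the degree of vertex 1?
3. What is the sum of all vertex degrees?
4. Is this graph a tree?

Count: 7 vertices, 7 edges.
Vertex 1 has neighbors [0, 4], degree = 2.
Handshaking lemma: 2 * 7 = 14.
A tree on 7 vertices has 6 edges. This graph has 7 edges (1 extra). Not a tree.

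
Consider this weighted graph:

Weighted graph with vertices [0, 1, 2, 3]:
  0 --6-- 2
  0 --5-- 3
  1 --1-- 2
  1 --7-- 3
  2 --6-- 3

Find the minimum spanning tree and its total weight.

Applying Kruskal's algorithm (sort edges by weight, add if no cycle):
  Add (1,2) w=1
  Add (0,3) w=5
  Add (0,2) w=6
  Skip (2,3) w=6 (creates cycle)
  Skip (1,3) w=7 (creates cycle)
MST weight = 12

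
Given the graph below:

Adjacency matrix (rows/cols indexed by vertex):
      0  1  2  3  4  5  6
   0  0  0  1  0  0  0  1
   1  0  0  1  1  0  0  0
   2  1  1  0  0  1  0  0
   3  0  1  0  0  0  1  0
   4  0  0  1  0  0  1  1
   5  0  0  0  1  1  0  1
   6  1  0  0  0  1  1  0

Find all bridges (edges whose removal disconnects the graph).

No bridges found. The graph is 2-edge-connected (no single edge removal disconnects it).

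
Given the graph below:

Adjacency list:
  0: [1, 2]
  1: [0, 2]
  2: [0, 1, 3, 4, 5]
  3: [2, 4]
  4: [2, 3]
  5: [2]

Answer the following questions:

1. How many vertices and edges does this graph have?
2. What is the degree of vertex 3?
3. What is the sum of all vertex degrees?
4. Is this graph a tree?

Count: 6 vertices, 7 edges.
Vertex 3 has neighbors [2, 4], degree = 2.
Handshaking lemma: 2 * 7 = 14.
A tree on 6 vertices has 5 edges. This graph has 7 edges (2 extra). Not a tree.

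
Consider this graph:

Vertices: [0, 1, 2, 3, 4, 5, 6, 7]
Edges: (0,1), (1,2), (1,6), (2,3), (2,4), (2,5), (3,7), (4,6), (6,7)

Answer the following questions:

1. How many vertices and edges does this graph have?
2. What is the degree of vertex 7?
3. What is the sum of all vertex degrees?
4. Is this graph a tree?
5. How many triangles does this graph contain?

Count: 8 vertices, 9 edges.
Vertex 7 has neighbors [3, 6], degree = 2.
Handshaking lemma: 2 * 9 = 18.
A tree on 8 vertices has 7 edges. This graph has 9 edges (2 extra). Not a tree.
Number of triangles = 0.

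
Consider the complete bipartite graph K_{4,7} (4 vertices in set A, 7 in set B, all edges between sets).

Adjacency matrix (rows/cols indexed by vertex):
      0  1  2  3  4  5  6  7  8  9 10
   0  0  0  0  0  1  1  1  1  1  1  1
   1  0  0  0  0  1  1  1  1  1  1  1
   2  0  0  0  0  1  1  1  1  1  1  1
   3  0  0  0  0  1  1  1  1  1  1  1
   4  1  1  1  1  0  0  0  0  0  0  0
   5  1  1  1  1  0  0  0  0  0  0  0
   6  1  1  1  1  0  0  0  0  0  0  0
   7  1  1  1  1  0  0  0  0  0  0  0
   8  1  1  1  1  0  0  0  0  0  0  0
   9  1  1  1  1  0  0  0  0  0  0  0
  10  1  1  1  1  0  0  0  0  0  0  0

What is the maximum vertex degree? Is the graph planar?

Set-A vertices have degree 7; set-B vertices have degree 4. Maximum degree = max(4,7) = 7.
K_{4,7} contains K_{3,3} as a subgraph (since both sides have >= 3 vertices); by Kuratowski's theorem it is not planar.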